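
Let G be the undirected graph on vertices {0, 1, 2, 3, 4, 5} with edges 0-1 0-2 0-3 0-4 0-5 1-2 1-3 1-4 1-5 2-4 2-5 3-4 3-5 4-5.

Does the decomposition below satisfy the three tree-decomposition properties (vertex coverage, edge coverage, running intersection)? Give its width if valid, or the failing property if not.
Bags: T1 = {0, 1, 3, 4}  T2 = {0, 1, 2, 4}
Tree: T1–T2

No — vertex 5 appears in no bag.

A tree decomposition must satisfy three properties: every vertex lies in some bag; for every edge, both endpoints lie together in some bag; and for every vertex, the bags containing it form a connected subtree. Here vertex 5 appears in no bag, so the decomposition is invalid.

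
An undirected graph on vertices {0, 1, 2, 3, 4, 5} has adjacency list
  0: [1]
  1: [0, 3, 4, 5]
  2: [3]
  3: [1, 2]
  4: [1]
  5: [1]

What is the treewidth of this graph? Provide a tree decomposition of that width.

Treewidth 1.
One optimal decomposition is:
Bags: B1 = {1, 3}  B2 = {1, 4}  B3 = {0, 1}  B4 = {2, 3}  B5 = {1, 5}
Tree: B1–B2, B2–B3, B1–B4, B2–B5

The largest bag has 2 vertices, giving width 1; this decomposition certifies tw(G) ≤ 1. G has an edge, so its treewidth is at least 1. The upper and lower bounds meet at 1, so that is the treewidth.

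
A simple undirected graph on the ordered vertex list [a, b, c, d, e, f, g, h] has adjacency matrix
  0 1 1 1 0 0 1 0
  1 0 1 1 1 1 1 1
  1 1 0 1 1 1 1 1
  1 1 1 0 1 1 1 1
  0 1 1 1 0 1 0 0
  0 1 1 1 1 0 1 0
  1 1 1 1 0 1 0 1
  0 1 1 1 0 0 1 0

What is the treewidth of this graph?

A width-4 tree decomposition is:
Bags: B1 = {b, c, d, f, g}  B2 = {b, c, d, g, h}  B3 = {b, c, d, e, f}  B4 = {a, b, c, d, g}
Tree: B1–B2, B1–B3, B2–B4
Each bag holds 5 vertices, so the decomposition has width 4, which upper-bounds the treewidth. Conversely, {b, c, d, g, h} is a clique of size 5, and the vertices of any clique must share a bag in every tree decomposition; so some bag has ≥ 5 vertices and tw(G) ≥ 4. Combining the bounds, tw(G) = 4.

4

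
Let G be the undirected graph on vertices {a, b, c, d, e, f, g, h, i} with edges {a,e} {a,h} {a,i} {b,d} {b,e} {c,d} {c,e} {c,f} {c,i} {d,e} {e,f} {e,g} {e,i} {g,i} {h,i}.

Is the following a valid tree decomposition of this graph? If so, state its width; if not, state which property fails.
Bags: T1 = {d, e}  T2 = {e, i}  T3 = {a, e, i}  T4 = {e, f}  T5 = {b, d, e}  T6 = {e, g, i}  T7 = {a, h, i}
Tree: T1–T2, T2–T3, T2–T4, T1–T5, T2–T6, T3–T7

A tree decomposition must satisfy three properties: every vertex lies in some bag; for every edge, both endpoints lie together in some bag; and for every vertex, the bags containing it form a connected subtree. Here vertex c appears in no bag, so the decomposition is invalid.

No — vertex c appears in no bag.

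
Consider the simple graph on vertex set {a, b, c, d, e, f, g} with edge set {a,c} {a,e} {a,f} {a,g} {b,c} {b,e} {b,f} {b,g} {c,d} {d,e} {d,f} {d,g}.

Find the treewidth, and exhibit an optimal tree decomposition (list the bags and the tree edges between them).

Treewidth 3.
One such decomposition:
Bags: B1 = {a, b, d, f}  B2 = {a, b, c, d}  B3 = {a, b, d, g}  B4 = {a, b, d, e}
Tree: B1–B2, B2–B3, B3–B4

Every bag has size at most 4, so the width is 4 − 1 = 3 and tw(G) ≤ 3. For the lower bound: the 4 vertex sets {d,f}, {a,c}, {b}, {g} are disjoint, each induces a connected subgraph, and every pair is joined by at least one edge of G. Contracting each set to a single vertex therefore yields K_{4} as a minor, and since treewidth is minor-monotone, tw(G) ≥ tw(K_{4}) = 3. Combining the bounds, tw(G) = 3.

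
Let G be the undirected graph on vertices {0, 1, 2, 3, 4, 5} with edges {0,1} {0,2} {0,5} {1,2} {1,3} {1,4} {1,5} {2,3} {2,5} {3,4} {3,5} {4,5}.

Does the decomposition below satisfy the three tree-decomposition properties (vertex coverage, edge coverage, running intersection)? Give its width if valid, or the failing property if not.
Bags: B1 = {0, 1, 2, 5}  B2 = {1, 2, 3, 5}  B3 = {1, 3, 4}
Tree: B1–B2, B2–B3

No — edge (5,4) lies in no bag.

A tree decomposition must satisfy three properties: every vertex lies in some bag; for every edge, both endpoints lie together in some bag; and for every vertex, the bags containing it form a connected subtree. Here edge (5,4) lies in no bag, so the decomposition is invalid.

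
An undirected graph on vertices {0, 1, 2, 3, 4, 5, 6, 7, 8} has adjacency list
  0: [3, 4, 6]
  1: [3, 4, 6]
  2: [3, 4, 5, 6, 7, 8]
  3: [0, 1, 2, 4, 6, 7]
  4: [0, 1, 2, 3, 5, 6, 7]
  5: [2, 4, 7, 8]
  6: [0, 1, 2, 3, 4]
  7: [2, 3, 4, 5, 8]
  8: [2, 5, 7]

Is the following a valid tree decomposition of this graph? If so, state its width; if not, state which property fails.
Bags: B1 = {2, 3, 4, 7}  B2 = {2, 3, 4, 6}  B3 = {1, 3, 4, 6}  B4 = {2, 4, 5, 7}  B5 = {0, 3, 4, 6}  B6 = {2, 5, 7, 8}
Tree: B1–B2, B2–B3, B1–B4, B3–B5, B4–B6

Yes; width 3.

Checking the three conditions: (i) the bags cover all of {0, 1, 2, 3, 4, 5, 6, 7, 8}; (ii) for each edge, some bag contains both endpoints; (iii) the bags containing any fixed vertex form a subtree. All hold, so the decomposition is valid with width 4 − 1 = 3.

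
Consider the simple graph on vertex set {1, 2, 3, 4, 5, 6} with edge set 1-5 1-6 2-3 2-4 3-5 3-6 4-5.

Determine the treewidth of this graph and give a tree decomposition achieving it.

Treewidth 2.
Bags: B1 = {1, 5, 6}  B2 = {3, 5, 6}  B3 = {3, 4, 5}  B4 = {2, 3, 4}
Tree: B1–B2, B2–B3, B3–B4

The largest bag has 3 vertices, giving width 2; this decomposition certifies tw(G) ≤ 2. The edges 1–6–3–5–1 form a cycle, so G is not a tree and its treewidth is at least 2. Therefore the treewidth is 2.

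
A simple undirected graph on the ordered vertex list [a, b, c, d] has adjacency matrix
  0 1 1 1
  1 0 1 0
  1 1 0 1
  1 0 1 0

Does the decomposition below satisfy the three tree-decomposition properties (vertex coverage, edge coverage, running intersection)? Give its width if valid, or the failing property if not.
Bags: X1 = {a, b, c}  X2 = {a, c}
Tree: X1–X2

A tree decomposition must satisfy three properties: every vertex lies in some bag; for every edge, both endpoints lie together in some bag; and for every vertex, the bags containing it form a connected subtree. Here vertex d appears in no bag, so the decomposition is invalid.

No — vertex d appears in no bag.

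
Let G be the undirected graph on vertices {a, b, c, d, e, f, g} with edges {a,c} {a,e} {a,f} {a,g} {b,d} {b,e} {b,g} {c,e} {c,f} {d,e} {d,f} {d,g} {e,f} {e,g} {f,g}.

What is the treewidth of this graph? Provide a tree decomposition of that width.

The largest bag has 4 vertices, giving width 3; this decomposition certifies tw(G) ≤ 3. Conversely, {d, e, f, g} is a clique of size 4, and the vertices of any clique must share a bag in every tree decomposition; so some bag has ≥ 4 vertices and tw(G) ≥ 3. Therefore the treewidth is 3.

Treewidth 3.
Bags: B1 = {a, e, f, g}  B2 = {a, c, e, f}  B3 = {d, e, f, g}  B4 = {b, d, e, g}
Tree: B1–B2, B1–B3, B3–B4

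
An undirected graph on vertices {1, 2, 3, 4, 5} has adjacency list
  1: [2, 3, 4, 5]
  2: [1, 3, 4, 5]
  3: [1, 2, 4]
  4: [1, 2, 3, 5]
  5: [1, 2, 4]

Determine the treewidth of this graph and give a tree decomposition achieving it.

Each bag holds 4 vertices, so the decomposition has width 3, which upper-bounds the treewidth. Conversely, {1, 2, 3, 4} is a clique of size 4, and the vertices of any clique must share a bag in every tree decomposition; so some bag has ≥ 4 vertices and tw(G) ≥ 3. Hence tw(G) = 3 exactly.

Treewidth 3.
One optimal decomposition is:
Bags: B1 = {1, 2, 4, 5}  B2 = {1, 2, 3, 4}
Tree: B1–B2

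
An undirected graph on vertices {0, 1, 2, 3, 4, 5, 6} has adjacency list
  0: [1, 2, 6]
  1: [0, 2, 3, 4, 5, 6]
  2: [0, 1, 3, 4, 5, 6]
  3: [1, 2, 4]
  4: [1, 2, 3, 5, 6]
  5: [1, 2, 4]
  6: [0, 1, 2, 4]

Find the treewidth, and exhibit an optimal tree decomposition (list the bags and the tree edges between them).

Treewidth 3.
One optimal decomposition is:
Bags: B1 = {0, 1, 2, 6}  B2 = {1, 2, 4, 6}  B3 = {1, 2, 4, 5}  B4 = {1, 2, 3, 4}
Tree: B1–B2, B2–B3, B2–B4

The largest bag has 4 vertices, giving width 3; this decomposition certifies tw(G) ≤ 3. For the lower bound, the 4 vertices {0, 1, 2, 6} are pairwise adjacent, and any tree decomposition puts a clique entirely inside one bag — forcing width ≥ 3. Therefore the treewidth is 3.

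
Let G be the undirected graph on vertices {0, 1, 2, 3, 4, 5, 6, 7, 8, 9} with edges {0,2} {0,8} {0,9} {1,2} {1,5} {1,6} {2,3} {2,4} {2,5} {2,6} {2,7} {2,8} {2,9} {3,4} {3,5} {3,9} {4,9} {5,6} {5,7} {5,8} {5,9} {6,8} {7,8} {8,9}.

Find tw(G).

A width-3 tree decomposition is:
Bags: B1 = {2, 5, 7, 8}  B2 = {2, 5, 6, 8}  B3 = {2, 5, 8, 9}  B4 = {1, 2, 5, 6}  B5 = {0, 2, 8, 9}  B6 = {2, 3, 5, 9}  B7 = {2, 3, 4, 9}
Tree: B1–B2, B1–B3, B2–B4, B3–B5, B3–B6, B6–B7
Each bag holds 4 vertices, so the decomposition has width 3, which upper-bounds the treewidth. For the lower bound, the 4 vertices {0, 2, 8, 9} are pairwise adjacent, and any tree decomposition puts a clique entirely inside one bag — forcing width ≥ 3. The upper and lower bounds meet at 3, so that is the treewidth.

3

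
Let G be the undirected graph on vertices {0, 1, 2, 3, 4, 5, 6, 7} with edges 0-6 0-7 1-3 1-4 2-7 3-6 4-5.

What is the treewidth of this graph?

A width-1 tree decomposition is:
Bags: B1 = {4, 5}  B2 = {1, 4}  B3 = {1, 3}  B4 = {3, 6}  B5 = {0, 6}  B6 = {0, 7}  B7 = {2, 7}
Tree: B1–B2, B2–B3, B3–B4, B4–B5, B5–B6, B6–B7
Every bag has size at most 2, so the width is 2 − 1 = 1 and tw(G) ≤ 1. Any graph with an edge has treewidth ≥ 1, and G has the edge 5–4. Combining the bounds, tw(G) = 1.

1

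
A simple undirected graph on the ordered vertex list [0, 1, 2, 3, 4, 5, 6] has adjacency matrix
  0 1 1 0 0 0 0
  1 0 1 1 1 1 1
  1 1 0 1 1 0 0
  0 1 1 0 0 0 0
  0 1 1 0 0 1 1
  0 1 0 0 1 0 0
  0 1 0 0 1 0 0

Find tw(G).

2

A width-2 tree decomposition is:
Bags: B1 = {1, 2, 3}  B2 = {1, 2, 4}  B3 = {0, 1, 2}  B4 = {1, 4, 5}  B5 = {1, 4, 6}
Tree: B1–B2, B1–B3, B2–B4, B2–B5
Each bag holds 3 vertices, so the decomposition has width 2, which upper-bounds the treewidth. Conversely, {0, 1, 2} is a clique of size 3, and the vertices of any clique must share a bag in every tree decomposition; so some bag has ≥ 3 vertices and tw(G) ≥ 2. The upper and lower bounds meet at 2, so that is the treewidth.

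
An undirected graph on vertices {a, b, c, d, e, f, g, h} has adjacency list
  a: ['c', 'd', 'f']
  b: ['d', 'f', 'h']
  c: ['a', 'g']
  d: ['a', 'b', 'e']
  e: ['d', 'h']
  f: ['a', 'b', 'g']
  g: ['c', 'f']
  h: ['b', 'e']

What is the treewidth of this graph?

2

A width-2 tree decomposition is:
Bags: B1 = {b, e, h}  B2 = {b, d, e}  B3 = {b, d, f}  B4 = {a, d, f}  B5 = {a, f, g}  B6 = {a, c, g}
Tree: B1–B2, B2–B3, B3–B4, B4–B5, B5–B6
Each bag holds 3 vertices, so the decomposition has width 2, which upper-bounds the treewidth. Since h–e–d–b–h is a cycle in G, G is not acyclic. Forests are exactly the graphs of treewidth ≤ 1, so tw(G) ≥ 2. Therefore the treewidth is 2.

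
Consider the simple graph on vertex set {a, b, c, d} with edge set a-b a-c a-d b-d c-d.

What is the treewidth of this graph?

2

A width-2 tree decomposition is:
Bags: B1 = {a, c, d}  B2 = {a, b, d}
Tree: B1–B2
Each bag holds 3 vertices, so the decomposition has width 2, which upper-bounds the treewidth. Conversely, {a, c, d} is a clique of size 3, and the vertices of any clique must share a bag in every tree decomposition; so some bag has ≥ 3 vertices and tw(G) ≥ 2. The upper and lower bounds meet at 2, so that is the treewidth.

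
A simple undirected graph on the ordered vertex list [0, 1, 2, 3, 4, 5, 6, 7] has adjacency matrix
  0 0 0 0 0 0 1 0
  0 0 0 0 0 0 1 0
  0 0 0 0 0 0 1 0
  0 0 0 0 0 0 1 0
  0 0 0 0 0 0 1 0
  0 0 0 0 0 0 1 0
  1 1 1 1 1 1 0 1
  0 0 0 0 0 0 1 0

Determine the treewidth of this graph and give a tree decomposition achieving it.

Treewidth 1.
Bags: B1 = {6, 7}  B2 = {5, 6}  B3 = {3, 6}  B4 = {1, 6}  B5 = {4, 6}  B6 = {0, 6}  B7 = {2, 6}
Tree: B1–B2, B2–B3, B3–B4, B1–B5, B2–B6, B5–B7

Each bag holds 2 vertices, so the decomposition has width 1, which upper-bounds the treewidth. Since G has at least one edge (e.g. 7–6), it is not an edgeless graph, so tw(G) ≥ 1. Combining the bounds, tw(G) = 1.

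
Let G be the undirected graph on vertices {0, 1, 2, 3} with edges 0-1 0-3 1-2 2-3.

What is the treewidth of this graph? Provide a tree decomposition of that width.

Every bag has size at most 3, so the width is 3 − 1 = 2 and tw(G) ≤ 2. Since 1–2–3–0–1 is a cycle in G, G is not acyclic. Forests are exactly the graphs of treewidth ≤ 1, so tw(G) ≥ 2. The upper and lower bounds meet at 2, so that is the treewidth.

Treewidth 2.
One optimal decomposition is:
Bags: B1 = {1, 2, 3}  B2 = {0, 1, 3}
Tree: B1–B2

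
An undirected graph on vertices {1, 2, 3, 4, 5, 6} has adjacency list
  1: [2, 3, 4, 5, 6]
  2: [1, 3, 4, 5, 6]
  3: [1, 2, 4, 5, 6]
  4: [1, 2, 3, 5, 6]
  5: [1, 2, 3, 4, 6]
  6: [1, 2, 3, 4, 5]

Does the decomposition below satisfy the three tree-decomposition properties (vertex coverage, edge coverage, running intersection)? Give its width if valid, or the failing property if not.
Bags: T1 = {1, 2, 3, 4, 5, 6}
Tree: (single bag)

Yes; width 5.

Vertex coverage: the bags together contain {1, 2, 3, 4, 5, 6}, the full vertex set. Edge coverage: each edge of G has both endpoints in at least one bag. Running intersection: for every vertex, the bags containing it form a connected subtree. All three properties hold, so this is a valid tree decomposition of width max|bag| − 1 = 5, and hence tw(G) ≤ 5.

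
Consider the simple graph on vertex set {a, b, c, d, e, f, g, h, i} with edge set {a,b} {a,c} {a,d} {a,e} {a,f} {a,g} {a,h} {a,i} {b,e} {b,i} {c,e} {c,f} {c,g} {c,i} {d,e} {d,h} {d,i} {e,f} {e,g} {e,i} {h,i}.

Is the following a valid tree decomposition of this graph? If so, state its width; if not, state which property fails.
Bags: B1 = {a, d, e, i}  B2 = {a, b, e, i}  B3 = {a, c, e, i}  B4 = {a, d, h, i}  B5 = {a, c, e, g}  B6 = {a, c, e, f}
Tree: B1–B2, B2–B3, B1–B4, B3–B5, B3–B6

Yes; width 3.

Checking the three conditions: (i) the bags cover all of {a, b, c, d, e, f, g, h, i}; (ii) for each edge, some bag contains both endpoints; (iii) the bags containing any fixed vertex form a subtree. All hold, so the decomposition is valid with width 4 − 1 = 3.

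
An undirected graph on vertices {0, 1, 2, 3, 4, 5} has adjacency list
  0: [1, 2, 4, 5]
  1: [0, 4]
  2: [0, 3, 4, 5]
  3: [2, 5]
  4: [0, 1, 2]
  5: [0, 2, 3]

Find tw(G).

A width-2 tree decomposition is:
Bags: B1 = {0, 1, 4}  B2 = {0, 2, 4}  B3 = {0, 2, 5}  B4 = {2, 3, 5}
Tree: B1–B2, B2–B3, B3–B4
Each bag holds 3 vertices, so the decomposition has width 2, which upper-bounds the treewidth. Conversely, {0, 1, 4} is a clique of size 3, and the vertices of any clique must share a bag in every tree decomposition; so some bag has ≥ 3 vertices and tw(G) ≥ 2. The upper and lower bounds meet at 2, so that is the treewidth.

2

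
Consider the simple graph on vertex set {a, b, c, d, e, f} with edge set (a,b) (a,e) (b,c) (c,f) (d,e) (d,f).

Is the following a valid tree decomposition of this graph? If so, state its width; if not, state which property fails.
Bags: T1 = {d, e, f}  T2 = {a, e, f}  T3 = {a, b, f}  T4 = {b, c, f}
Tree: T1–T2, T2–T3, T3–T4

Vertex coverage: the bags together contain {a, b, c, d, e, f}, the full vertex set. Edge coverage: each edge of G has both endpoints in at least one bag. Running intersection: for every vertex, the bags containing it form a connected subtree. All three properties hold, so this is a valid tree decomposition of width max|bag| − 1 = 2, and hence tw(G) ≤ 2.

Yes; width 2.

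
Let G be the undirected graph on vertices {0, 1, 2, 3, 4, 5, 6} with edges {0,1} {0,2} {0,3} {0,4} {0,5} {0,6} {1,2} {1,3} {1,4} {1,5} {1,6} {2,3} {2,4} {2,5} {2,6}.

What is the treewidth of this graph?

3

A width-3 tree decomposition is:
Bags: B1 = {0, 1, 2, 6}  B2 = {0, 1, 2, 4}  B3 = {0, 1, 2, 5}  B4 = {0, 1, 2, 3}
Tree: B1–B2, B1–B3, B1–B4
Each bag holds 4 vertices, so the decomposition has width 3, which upper-bounds the treewidth. On the other hand G contains the 4-clique {0, 1, 2, 3}. A clique must lie in a single bag of any decomposition, so no decomposition can have width below 3. Hence tw(G) = 3 exactly.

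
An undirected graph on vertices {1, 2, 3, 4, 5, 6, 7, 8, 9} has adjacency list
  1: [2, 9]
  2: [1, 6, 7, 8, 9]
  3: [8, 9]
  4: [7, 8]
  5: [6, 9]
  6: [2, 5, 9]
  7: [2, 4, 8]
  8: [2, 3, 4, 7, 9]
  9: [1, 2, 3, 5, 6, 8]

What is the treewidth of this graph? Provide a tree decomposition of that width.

Every bag has size at most 3, so the width is 3 − 1 = 2 and tw(G) ≤ 2. Conversely, {2, 8, 9} is a clique of size 3, and the vertices of any clique must share a bag in every tree decomposition; so some bag has ≥ 3 vertices and tw(G) ≥ 2. Combining the bounds, tw(G) = 2.

Treewidth 2.
Bags: B1 = {2, 6, 9}  B2 = {2, 8, 9}  B3 = {2, 7, 8}  B4 = {1, 2, 9}  B5 = {3, 8, 9}  B6 = {5, 6, 9}  B7 = {4, 7, 8}
Tree: B1–B2, B2–B3, B1–B4, B2–B5, B1–B6, B3–B7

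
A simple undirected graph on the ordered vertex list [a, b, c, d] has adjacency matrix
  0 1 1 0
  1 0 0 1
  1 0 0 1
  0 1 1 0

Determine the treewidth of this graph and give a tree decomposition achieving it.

Each bag holds 3 vertices, so the decomposition has width 2, which upper-bounds the treewidth. Since b–d–c–a–b is a cycle in G, G is not acyclic. Forests are exactly the graphs of treewidth ≤ 1, so tw(G) ≥ 2. Combining the bounds, tw(G) = 2.

Treewidth 2.
One such decomposition:
Bags: B1 = {b, c, d}  B2 = {a, b, c}
Tree: B1–B2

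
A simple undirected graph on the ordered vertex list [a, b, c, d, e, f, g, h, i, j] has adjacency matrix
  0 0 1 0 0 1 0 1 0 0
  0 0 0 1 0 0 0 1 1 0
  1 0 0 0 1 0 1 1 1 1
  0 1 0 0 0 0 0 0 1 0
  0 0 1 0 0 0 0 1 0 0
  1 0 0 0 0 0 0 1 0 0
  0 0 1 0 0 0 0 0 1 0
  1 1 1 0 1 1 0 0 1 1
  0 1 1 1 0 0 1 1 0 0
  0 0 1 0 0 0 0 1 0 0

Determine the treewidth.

A width-2 tree decomposition is:
Bags: B1 = {c, g, i}  B2 = {c, h, i}  B3 = {b, h, i}  B4 = {c, h, j}  B5 = {a, c, h}  B6 = {c, e, h}  B7 = {a, f, h}  B8 = {b, d, i}
Tree: B1–B2, B2–B3, B2–B4, B2–B5, B5–B6, B5–B7, B3–B8
Each bag holds 3 vertices, so the decomposition has width 2, which upper-bounds the treewidth. Conversely, {b, d, i} is a clique of size 3, and the vertices of any clique must share a bag in every tree decomposition; so some bag has ≥ 3 vertices and tw(G) ≥ 2. The upper and lower bounds meet at 2, so that is the treewidth.

2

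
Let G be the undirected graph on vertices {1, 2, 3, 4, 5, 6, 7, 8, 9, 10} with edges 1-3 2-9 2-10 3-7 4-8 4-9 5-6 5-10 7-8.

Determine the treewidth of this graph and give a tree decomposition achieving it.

Treewidth 1.
One such decomposition:
Bags: B1 = {1, 3}  B2 = {3, 7}  B3 = {7, 8}  B4 = {4, 8}  B5 = {4, 9}  B6 = {2, 9}  B7 = {2, 10}  B8 = {5, 10}  B9 = {5, 6}
Tree: B1–B2, B2–B3, B3–B4, B4–B5, B5–B6, B6–B7, B7–B8, B8–B9

Each bag holds 2 vertices, so the decomposition has width 1, which upper-bounds the treewidth. Any graph with an edge has treewidth ≥ 1, and G has the edge 1–3. Hence tw(G) = 1 exactly.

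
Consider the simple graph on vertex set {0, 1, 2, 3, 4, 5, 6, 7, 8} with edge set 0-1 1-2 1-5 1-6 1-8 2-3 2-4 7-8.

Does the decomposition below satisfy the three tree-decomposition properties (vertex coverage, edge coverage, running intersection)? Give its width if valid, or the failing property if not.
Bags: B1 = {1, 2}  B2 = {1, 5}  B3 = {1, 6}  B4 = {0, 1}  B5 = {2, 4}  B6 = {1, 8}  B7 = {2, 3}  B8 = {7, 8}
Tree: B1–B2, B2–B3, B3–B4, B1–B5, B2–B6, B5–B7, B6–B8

Yes; width 1.

Checking the three conditions: (i) the bags cover all of {0, 1, 2, 3, 4, 5, 6, 7, 8}; (ii) for each edge, some bag contains both endpoints; (iii) the bags containing any fixed vertex form a subtree. All hold, so the decomposition is valid with width 2 − 1 = 1.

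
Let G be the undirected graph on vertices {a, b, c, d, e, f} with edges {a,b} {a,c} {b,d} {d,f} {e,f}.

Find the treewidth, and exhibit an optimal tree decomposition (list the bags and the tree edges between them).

Treewidth 1.
One optimal decomposition is:
Bags: B1 = {e, f}  B2 = {d, f}  B3 = {b, d}  B4 = {a, b}  B5 = {a, c}
Tree: B1–B2, B2–B3, B3–B4, B4–B5

The largest bag has 2 vertices, giving width 1; this decomposition certifies tw(G) ≤ 1. Any graph with an edge has treewidth ≥ 1, and G has the edge e–f. Combining the bounds, tw(G) = 1.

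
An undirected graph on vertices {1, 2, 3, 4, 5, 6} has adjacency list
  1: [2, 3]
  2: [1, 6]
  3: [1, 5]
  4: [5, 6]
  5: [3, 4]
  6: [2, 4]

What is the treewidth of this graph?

A width-2 tree decomposition is:
Bags: B1 = {1, 2, 6}  B2 = {1, 4, 6}  B3 = {1, 4, 5}  B4 = {1, 3, 5}
Tree: B1–B2, B2–B3, B3–B4
The largest bag has 3 vertices, giving width 2; this decomposition certifies tw(G) ≤ 2. The edges 1–2–6–4–5–3–1 form a cycle, so G is not a tree and its treewidth is at least 2. The upper and lower bounds meet at 2, so that is the treewidth.

2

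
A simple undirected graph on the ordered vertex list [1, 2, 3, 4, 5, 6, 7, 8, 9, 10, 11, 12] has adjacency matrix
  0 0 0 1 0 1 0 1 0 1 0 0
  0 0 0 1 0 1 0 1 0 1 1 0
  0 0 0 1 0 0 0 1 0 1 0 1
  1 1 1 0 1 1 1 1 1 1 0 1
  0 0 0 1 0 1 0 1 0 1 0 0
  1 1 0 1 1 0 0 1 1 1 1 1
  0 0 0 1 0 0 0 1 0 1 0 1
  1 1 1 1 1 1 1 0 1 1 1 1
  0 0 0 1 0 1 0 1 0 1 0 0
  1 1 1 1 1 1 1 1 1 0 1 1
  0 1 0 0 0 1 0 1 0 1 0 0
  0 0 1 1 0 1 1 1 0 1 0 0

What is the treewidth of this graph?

4

A width-4 tree decomposition is:
Bags: B1 = {4, 6, 8, 10, 12}  B2 = {4, 5, 6, 8, 10}  B3 = {2, 4, 6, 8, 10}  B4 = {4, 7, 8, 10, 12}  B5 = {2, 6, 8, 10, 11}  B6 = {1, 4, 6, 8, 10}  B7 = {3, 4, 8, 10, 12}  B8 = {4, 6, 8, 9, 10}
Tree: B1–B2, B2–B3, B1–B4, B3–B5, B3–B6, B1–B7, B6–B8
Every bag has size at most 5, so the width is 5 − 1 = 4 and tw(G) ≤ 4. For the lower bound, the 5 vertices {2, 6, 8, 10, 11} are pairwise adjacent, and any tree decomposition puts a clique entirely inside one bag — forcing width ≥ 4. Hence tw(G) = 4 exactly.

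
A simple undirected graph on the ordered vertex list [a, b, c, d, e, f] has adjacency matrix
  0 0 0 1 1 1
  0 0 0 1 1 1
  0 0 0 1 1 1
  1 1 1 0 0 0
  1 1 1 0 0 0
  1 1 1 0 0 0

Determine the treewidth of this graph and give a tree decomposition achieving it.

Treewidth 3.
One optimal decomposition is:
Bags: B1 = {a, b, c, f}  B2 = {a, b, c, e}  B3 = {a, b, c, d}
Tree: B1–B2, B2–B3

The largest bag has 4 vertices, giving width 3; this decomposition certifies tw(G) ≤ 3. For the lower bound: the 4 vertex sets {c,f}, {a,e}, {b}, {d} are disjoint, each induces a connected subgraph, and every pair is joined by at least one edge of G. Contracting each set to a single vertex therefore yields K_{4} as a minor, and since treewidth is minor-monotone, tw(G) ≥ tw(K_{4}) = 3. Hence tw(G) = 3 exactly.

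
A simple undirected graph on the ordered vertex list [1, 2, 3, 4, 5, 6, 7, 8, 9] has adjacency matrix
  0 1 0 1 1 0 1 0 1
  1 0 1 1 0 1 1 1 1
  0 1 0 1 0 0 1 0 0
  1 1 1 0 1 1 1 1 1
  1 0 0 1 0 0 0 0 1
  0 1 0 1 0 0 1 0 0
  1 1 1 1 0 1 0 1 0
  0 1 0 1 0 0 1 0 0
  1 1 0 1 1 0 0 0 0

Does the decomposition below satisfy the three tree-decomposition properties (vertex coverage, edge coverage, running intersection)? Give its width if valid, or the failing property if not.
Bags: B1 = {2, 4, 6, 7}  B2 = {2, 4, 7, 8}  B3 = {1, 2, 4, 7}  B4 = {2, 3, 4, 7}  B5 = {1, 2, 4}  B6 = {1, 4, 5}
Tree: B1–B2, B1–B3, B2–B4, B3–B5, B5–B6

No — vertex 9 appears in no bag.

A tree decomposition must satisfy three properties: every vertex lies in some bag; for every edge, both endpoints lie together in some bag; and for every vertex, the bags containing it form a connected subtree. Here vertex 9 appears in no bag, so the decomposition is invalid.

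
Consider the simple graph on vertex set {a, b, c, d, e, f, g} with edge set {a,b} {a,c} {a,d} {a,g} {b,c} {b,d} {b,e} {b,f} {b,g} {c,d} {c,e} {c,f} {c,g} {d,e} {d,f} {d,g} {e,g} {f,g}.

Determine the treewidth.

A width-4 tree decomposition is:
Bags: B1 = {b, c, d, e, g}  B2 = {b, c, d, f, g}  B3 = {a, b, c, d, g}
Tree: B1–B2, B1–B3
Every bag has size at most 5, so the width is 5 − 1 = 4 and tw(G) ≤ 4. On the other hand G contains the 5-clique {b, c, d, e, g}. A clique must lie in a single bag of any decomposition, so no decomposition can have width below 4. Hence tw(G) = 4 exactly.

4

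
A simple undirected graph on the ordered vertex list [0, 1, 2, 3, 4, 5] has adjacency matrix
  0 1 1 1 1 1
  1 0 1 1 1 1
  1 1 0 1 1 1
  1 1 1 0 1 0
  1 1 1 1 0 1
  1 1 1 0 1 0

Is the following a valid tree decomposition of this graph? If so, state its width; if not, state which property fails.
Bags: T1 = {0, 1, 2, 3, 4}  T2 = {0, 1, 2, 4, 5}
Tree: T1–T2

Yes; width 4.

Vertex coverage: the bags together contain {0, 1, 2, 3, 4, 5}, the full vertex set. Edge coverage: each edge of G has both endpoints in at least one bag. Running intersection: for every vertex, the bags containing it form a connected subtree. All three properties hold, so this is a valid tree decomposition of width max|bag| − 1 = 4, and hence tw(G) ≤ 4.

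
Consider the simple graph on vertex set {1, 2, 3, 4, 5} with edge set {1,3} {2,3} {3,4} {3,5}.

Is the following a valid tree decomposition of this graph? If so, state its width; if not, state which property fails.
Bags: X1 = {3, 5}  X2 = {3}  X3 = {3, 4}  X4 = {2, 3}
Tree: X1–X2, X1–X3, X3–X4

No — vertex 1 appears in no bag.

A tree decomposition must satisfy three properties: every vertex lies in some bag; for every edge, both endpoints lie together in some bag; and for every vertex, the bags containing it form a connected subtree. Here vertex 1 appears in no bag, so the decomposition is invalid.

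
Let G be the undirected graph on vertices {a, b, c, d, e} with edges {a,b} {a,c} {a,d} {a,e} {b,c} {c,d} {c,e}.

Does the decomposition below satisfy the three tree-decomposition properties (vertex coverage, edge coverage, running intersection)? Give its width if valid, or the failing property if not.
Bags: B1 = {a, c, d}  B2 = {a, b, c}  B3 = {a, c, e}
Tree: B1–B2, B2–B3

Vertex coverage: the bags together contain {a, b, c, d, e}, the full vertex set. Edge coverage: each edge of G has both endpoints in at least one bag. Running intersection: for every vertex, the bags containing it form a connected subtree. All three properties hold, so this is a valid tree decomposition of width max|bag| − 1 = 2, and hence tw(G) ≤ 2.

Yes; width 2.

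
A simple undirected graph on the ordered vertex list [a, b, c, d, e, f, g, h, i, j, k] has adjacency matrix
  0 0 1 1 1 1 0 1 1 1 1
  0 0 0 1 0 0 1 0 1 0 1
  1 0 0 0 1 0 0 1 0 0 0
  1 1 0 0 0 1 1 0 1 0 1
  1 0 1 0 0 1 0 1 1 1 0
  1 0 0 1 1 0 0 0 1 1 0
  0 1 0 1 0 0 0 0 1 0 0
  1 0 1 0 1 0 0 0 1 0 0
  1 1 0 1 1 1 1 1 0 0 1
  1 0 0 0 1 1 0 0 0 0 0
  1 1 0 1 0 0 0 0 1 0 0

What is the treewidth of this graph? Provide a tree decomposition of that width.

The largest bag has 4 vertices, giving width 3; this decomposition certifies tw(G) ≤ 3. Conversely, {a, e, f, j} is a clique of size 4, and the vertices of any clique must share a bag in every tree decomposition; so some bag has ≥ 4 vertices and tw(G) ≥ 3. The upper and lower bounds meet at 3, so that is the treewidth.

Treewidth 3.
One optimal decomposition is:
Bags: B1 = {a, e, f, i}  B2 = {a, d, f, i}  B3 = {a, e, h, i}  B4 = {a, e, f, j}  B5 = {a, d, i, k}  B6 = {a, c, e, h}  B7 = {b, d, i, k}  B8 = {b, d, g, i}
Tree: B1–B2, B1–B3, B1–B4, B2–B5, B3–B6, B5–B7, B7–B8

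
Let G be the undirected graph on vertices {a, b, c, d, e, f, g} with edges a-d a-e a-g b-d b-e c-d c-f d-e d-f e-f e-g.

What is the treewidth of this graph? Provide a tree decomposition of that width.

Treewidth 2.
One such decomposition:
Bags: B1 = {a, d, e}  B2 = {d, e, f}  B3 = {a, e, g}  B4 = {b, d, e}  B5 = {c, d, f}
Tree: B1–B2, B1–B3, B1–B4, B2–B5

Every bag has size at most 3, so the width is 3 − 1 = 2 and tw(G) ≤ 2. For the lower bound, the 3 vertices {d, e, f} are pairwise adjacent, and any tree decomposition puts a clique entirely inside one bag — forcing width ≥ 2. Combining the bounds, tw(G) = 2.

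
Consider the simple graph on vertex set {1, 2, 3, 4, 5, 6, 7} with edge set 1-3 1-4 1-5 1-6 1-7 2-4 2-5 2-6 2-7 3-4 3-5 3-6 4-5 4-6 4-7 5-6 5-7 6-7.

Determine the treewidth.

A width-4 tree decomposition is:
Bags: B1 = {2, 4, 5, 6, 7}  B2 = {1, 4, 5, 6, 7}  B3 = {1, 3, 4, 5, 6}
Tree: B1–B2, B2–B3
Every bag has size at most 5, so the width is 5 − 1 = 4 and tw(G) ≤ 4. For the lower bound, the 5 vertices {1, 3, 4, 5, 6} are pairwise adjacent, and any tree decomposition puts a clique entirely inside one bag — forcing width ≥ 4. Combining the bounds, tw(G) = 4.

4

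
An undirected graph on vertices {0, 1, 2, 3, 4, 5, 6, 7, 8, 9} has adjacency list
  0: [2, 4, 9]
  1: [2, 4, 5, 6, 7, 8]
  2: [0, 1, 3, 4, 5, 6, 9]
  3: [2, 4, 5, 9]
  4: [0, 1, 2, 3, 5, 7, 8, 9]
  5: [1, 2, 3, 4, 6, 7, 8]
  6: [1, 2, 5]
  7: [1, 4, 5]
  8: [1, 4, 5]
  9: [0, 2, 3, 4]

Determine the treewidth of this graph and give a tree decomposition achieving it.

Treewidth 3.
One optimal decomposition is:
Bags: B1 = {2, 3, 4, 9}  B2 = {2, 3, 4, 5}  B3 = {1, 2, 4, 5}  B4 = {1, 4, 5, 7}  B5 = {1, 4, 5, 8}  B6 = {0, 2, 4, 9}  B7 = {1, 2, 5, 6}
Tree: B1–B2, B2–B3, B3–B4, B3–B5, B1–B6, B3–B7

Every bag has size at most 4, so the width is 4 − 1 = 3 and tw(G) ≤ 3. On the other hand G contains the 4-clique {1, 4, 5, 8}. A clique must lie in a single bag of any decomposition, so no decomposition can have width below 3. The upper and lower bounds meet at 3, so that is the treewidth.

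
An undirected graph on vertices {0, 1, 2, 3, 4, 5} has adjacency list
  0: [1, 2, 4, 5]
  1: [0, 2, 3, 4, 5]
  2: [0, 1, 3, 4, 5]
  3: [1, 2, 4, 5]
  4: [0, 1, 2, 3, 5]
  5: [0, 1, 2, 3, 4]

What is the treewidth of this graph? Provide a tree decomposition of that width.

The largest bag has 5 vertices, giving width 4; this decomposition certifies tw(G) ≤ 4. Conversely, {0, 1, 2, 4, 5} is a clique of size 5, and the vertices of any clique must share a bag in every tree decomposition; so some bag has ≥ 5 vertices and tw(G) ≥ 4. Combining the bounds, tw(G) = 4.

Treewidth 4.
One such decomposition:
Bags: B1 = {1, 2, 3, 4, 5}  B2 = {0, 1, 2, 4, 5}
Tree: B1–B2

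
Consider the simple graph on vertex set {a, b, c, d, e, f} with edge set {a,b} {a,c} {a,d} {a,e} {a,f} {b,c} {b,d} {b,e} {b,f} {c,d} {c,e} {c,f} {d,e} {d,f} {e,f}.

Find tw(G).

5

A width-5 tree decomposition is:
Bags: B1 = {a, b, c, d, e, f}
Tree: (single bag)
With just one bag of size 6, the width is 6 − 1 = 5, so tw(G) ≤ 5. On the other hand G contains the 6-clique {a, b, c, d, e, f}. A clique must lie in a single bag of any decomposition, so no decomposition can have width below 5. Therefore the treewidth is 5.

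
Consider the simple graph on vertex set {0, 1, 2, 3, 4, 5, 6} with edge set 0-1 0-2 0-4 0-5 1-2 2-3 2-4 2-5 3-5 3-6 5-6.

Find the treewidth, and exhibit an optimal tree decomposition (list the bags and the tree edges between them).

The largest bag has 3 vertices, giving width 2; this decomposition certifies tw(G) ≤ 2. Conversely, {0, 1, 2} is a clique of size 3, and the vertices of any clique must share a bag in every tree decomposition; so some bag has ≥ 3 vertices and tw(G) ≥ 2. Combining the bounds, tw(G) = 2.

Treewidth 2.
One such decomposition:
Bags: B1 = {3, 5, 6}  B2 = {2, 3, 5}  B3 = {0, 2, 5}  B4 = {0, 2, 4}  B5 = {0, 1, 2}
Tree: B1–B2, B2–B3, B3–B4, B3–B5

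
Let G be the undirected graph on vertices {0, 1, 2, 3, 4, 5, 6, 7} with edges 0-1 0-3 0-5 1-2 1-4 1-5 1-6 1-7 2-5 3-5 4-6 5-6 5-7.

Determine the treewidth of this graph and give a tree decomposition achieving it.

Each bag holds 3 vertices, so the decomposition has width 2, which upper-bounds the treewidth. For the lower bound, the 3 vertices {1, 4, 6} are pairwise adjacent, and any tree decomposition puts a clique entirely inside one bag — forcing width ≥ 2. The upper and lower bounds meet at 2, so that is the treewidth.

Treewidth 2.
Bags: B1 = {0, 1, 5}  B2 = {1, 5, 6}  B3 = {0, 3, 5}  B4 = {1, 2, 5}  B5 = {1, 5, 7}  B6 = {1, 4, 6}
Tree: B1–B2, B1–B3, B1–B4, B1–B5, B2–B6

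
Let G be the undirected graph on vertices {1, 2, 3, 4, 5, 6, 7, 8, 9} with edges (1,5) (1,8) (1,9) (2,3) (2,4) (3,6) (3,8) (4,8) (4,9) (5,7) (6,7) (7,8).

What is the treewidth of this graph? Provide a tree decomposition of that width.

Treewidth 3.
One such decomposition:
Bags: B1 = {3, 5, 6, 7}  B2 = {3, 5, 7, 8}  B3 = {1, 3, 5, 8}  B4 = {1, 2, 3, 8}  B5 = {1, 2, 4, 8}  B6 = {1, 2, 4, 9}
Tree: B1–B2, B2–B3, B3–B4, B4–B5, B5–B6

Each bag holds 4 vertices, so the decomposition has width 3, which upper-bounds the treewidth. For the lower bound: the 4 vertex sets {5,6,7}, {3}, {8}, {1,2,4,9} are disjoint, each induces a connected subgraph, and every pair is joined by at least one edge of G. Contracting each set to a single vertex therefore yields K_{4} as a minor, and since treewidth is minor-monotone, tw(G) ≥ tw(K_{4}) = 3. The upper and lower bounds meet at 3, so that is the treewidth.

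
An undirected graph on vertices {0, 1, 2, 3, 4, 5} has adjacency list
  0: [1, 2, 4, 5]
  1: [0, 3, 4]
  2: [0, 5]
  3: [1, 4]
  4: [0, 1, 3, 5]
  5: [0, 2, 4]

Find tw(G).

2

A width-2 tree decomposition is:
Bags: B1 = {0, 4, 5}  B2 = {0, 1, 4}  B3 = {0, 2, 5}  B4 = {1, 3, 4}
Tree: B1–B2, B1–B3, B2–B4
Each bag holds 3 vertices, so the decomposition has width 2, which upper-bounds the treewidth. On the other hand G contains the 3-clique {0, 2, 5}. A clique must lie in a single bag of any decomposition, so no decomposition can have width below 2. Hence tw(G) = 2 exactly.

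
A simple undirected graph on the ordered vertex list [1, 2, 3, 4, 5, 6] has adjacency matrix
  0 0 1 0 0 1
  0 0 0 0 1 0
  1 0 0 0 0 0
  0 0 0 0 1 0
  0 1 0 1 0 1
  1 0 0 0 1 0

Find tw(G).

1

A width-1 tree decomposition is:
Bags: B1 = {5, 6}  B2 = {1, 6}  B3 = {1, 3}  B4 = {2, 5}  B5 = {4, 5}
Tree: B1–B2, B2–B3, B1–B4, B4–B5
Every bag has size at most 2, so the width is 2 − 1 = 1 and tw(G) ≤ 1. Since G has at least one edge (e.g. 5–6), it is not an edgeless graph, so tw(G) ≥ 1. Combining the bounds, tw(G) = 1.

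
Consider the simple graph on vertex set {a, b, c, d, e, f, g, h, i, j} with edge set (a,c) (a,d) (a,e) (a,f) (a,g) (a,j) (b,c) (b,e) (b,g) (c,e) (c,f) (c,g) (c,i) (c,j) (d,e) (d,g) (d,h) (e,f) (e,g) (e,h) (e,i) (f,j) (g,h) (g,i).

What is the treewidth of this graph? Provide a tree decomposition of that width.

Treewidth 3.
Bags: B1 = {a, d, e, g}  B2 = {a, c, e, g}  B3 = {a, c, e, f}  B4 = {b, c, e, g}  B5 = {d, e, g, h}  B6 = {c, e, g, i}  B7 = {a, c, f, j}
Tree: B1–B2, B2–B3, B2–B4, B1–B5, B2–B6, B3–B7

Every bag has size at most 4, so the width is 4 − 1 = 3 and tw(G) ≤ 3. For the lower bound, the 4 vertices {a, c, f, j} are pairwise adjacent, and any tree decomposition puts a clique entirely inside one bag — forcing width ≥ 3. Hence tw(G) = 3 exactly.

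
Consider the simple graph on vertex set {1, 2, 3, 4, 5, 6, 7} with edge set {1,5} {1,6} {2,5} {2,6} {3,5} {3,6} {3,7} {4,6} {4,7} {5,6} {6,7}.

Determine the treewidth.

2

A width-2 tree decomposition is:
Bags: B1 = {1, 5, 6}  B2 = {3, 5, 6}  B3 = {3, 6, 7}  B4 = {2, 5, 6}  B5 = {4, 6, 7}
Tree: B1–B2, B2–B3, B2–B4, B3–B5
Each bag holds 3 vertices, so the decomposition has width 2, which upper-bounds the treewidth. On the other hand G contains the 3-clique {4, 6, 7}. A clique must lie in a single bag of any decomposition, so no decomposition can have width below 2. The upper and lower bounds meet at 2, so that is the treewidth.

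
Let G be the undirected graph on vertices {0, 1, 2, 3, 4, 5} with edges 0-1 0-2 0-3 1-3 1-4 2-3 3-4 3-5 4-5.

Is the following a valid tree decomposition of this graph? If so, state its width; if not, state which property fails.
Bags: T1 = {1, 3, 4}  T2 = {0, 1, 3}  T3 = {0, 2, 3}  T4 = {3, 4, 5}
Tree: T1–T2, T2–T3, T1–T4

Vertex coverage: the bags together contain {0, 1, 2, 3, 4, 5}, the full vertex set. Edge coverage: each edge of G has both endpoints in at least one bag. Running intersection: for every vertex, the bags containing it form a connected subtree. All three properties hold, so this is a valid tree decomposition of width max|bag| − 1 = 2, and hence tw(G) ≤ 2.

Yes; width 2.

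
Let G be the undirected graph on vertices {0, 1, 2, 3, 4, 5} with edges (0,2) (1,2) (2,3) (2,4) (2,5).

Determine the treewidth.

A width-1 tree decomposition is:
Bags: B1 = {1, 2}  B2 = {0, 2}  B3 = {2, 3}  B4 = {2, 5}  B5 = {2, 4}
Tree: B1–B2, B1–B3, B2–B4, B2–B5
Every bag has size at most 2, so the width is 2 − 1 = 1 and tw(G) ≤ 1. G has an edge, so its treewidth is at least 1. Combining the bounds, tw(G) = 1.

1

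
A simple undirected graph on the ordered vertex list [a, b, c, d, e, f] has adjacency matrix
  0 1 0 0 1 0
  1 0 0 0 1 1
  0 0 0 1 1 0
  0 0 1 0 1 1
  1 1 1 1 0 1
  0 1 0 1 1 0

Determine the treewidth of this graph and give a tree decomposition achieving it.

Every bag has size at most 3, so the width is 3 − 1 = 2 and tw(G) ≤ 2. Conversely, {c, d, e} is a clique of size 3, and the vertices of any clique must share a bag in every tree decomposition; so some bag has ≥ 3 vertices and tw(G) ≥ 2. The upper and lower bounds meet at 2, so that is the treewidth.

Treewidth 2.
One optimal decomposition is:
Bags: B1 = {c, d, e}  B2 = {d, e, f}  B3 = {b, e, f}  B4 = {a, b, e}
Tree: B1–B2, B2–B3, B3–B4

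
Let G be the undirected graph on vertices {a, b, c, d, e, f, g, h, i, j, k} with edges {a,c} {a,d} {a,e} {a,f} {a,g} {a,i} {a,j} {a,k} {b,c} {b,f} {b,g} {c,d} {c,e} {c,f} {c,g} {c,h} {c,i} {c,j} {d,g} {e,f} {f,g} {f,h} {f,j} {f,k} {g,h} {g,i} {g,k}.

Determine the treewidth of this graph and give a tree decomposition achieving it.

Treewidth 3.
Bags: B1 = {a, c, f, j}  B2 = {a, c, f, g}  B3 = {a, c, e, f}  B4 = {a, c, g, i}  B5 = {b, c, f, g}  B6 = {a, c, d, g}  B7 = {c, f, g, h}  B8 = {a, f, g, k}
Tree: B1–B2, B2–B3, B2–B4, B2–B5, B4–B6, B2–B7, B2–B8

Each bag holds 4 vertices, so the decomposition has width 3, which upper-bounds the treewidth. For the lower bound, the 4 vertices {a, c, d, g} are pairwise adjacent, and any tree decomposition puts a clique entirely inside one bag — forcing width ≥ 3. Hence tw(G) = 3 exactly.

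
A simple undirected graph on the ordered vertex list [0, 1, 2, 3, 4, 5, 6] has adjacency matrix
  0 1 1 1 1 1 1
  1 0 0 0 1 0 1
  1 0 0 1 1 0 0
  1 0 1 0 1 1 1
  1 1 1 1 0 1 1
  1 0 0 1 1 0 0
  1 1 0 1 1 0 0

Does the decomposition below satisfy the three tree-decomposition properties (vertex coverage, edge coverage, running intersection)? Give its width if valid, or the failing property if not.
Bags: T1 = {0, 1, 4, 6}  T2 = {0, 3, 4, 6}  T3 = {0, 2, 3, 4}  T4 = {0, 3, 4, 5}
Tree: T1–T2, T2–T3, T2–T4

Checking the three conditions: (i) the bags cover all of {0, 1, 2, 3, 4, 5, 6}; (ii) for each edge, some bag contains both endpoints; (iii) the bags containing any fixed vertex form a subtree. All hold, so the decomposition is valid with width 4 − 1 = 3.

Yes; width 3.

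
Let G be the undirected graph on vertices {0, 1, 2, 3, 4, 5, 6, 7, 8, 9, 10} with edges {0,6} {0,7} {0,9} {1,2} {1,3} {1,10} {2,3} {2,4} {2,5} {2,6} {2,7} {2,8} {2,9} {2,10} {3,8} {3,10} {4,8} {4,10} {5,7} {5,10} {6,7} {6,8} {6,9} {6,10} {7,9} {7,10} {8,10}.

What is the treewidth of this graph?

3

A width-3 tree decomposition is:
Bags: B1 = {2, 3, 8, 10}  B2 = {2, 6, 8, 10}  B3 = {2, 6, 7, 10}  B4 = {2, 6, 7, 9}  B5 = {2, 4, 8, 10}  B6 = {0, 6, 7, 9}  B7 = {1, 2, 3, 10}  B8 = {2, 5, 7, 10}
Tree: B1–B2, B2–B3, B3–B4, B1–B5, B4–B6, B1–B7, B3–B8
Every bag has size at most 4, so the width is 4 − 1 = 3 and tw(G) ≤ 3. Conversely, {0, 6, 7, 9} is a clique of size 4, and the vertices of any clique must share a bag in every tree decomposition; so some bag has ≥ 4 vertices and tw(G) ≥ 3. Combining the bounds, tw(G) = 3.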